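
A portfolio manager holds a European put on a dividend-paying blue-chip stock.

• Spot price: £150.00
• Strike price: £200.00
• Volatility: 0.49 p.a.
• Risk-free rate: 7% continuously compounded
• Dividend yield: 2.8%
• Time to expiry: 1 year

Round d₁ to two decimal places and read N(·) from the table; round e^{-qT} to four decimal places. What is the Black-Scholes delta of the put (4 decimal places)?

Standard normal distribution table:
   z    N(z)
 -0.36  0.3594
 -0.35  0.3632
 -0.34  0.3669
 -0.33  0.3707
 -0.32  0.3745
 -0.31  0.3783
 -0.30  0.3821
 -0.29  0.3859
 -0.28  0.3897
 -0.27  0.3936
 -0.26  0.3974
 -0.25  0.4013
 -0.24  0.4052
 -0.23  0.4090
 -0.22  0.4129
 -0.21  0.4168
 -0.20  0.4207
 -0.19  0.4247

-0.5860

σ√T = 0.49·√1 = 0.4900
d₁ = [ln(150/200) + (0.07 − 0.028 + ½·0.49²)·1] / (σ√T) = (-0.2877 + 0.1620) / 0.4900 = -0.2564 ≈ -0.26
N(d₁) = N(-0.26) = 0.3974
Δ_put = exp(−qT)·(N(d₁) − 1) = 0.9724·(0.3974 − 1) = -0.5860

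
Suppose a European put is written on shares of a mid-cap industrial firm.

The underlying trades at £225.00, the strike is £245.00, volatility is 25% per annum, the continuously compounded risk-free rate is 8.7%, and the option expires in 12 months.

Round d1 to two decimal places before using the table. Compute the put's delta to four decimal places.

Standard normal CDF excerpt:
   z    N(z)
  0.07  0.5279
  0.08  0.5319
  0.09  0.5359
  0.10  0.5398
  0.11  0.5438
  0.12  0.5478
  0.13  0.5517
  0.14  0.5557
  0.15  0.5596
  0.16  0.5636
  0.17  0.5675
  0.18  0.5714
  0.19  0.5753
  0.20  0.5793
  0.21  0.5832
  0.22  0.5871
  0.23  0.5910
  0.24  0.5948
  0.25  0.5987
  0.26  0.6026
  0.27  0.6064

σ√T = 0.25·√1 = 0.2500
d₁ = [ln(225/245) + (0.087 + ½·0.25²)·1] / (σ√T) = (-0.0852 + 0.1182) / 0.2500 = 0.1324 ≈ 0.13
N(d₁) = N(0.13) = 0.5517
Δ_put = N(d₁) − 1 = 0.5517 − 1 = -0.4483

-0.4483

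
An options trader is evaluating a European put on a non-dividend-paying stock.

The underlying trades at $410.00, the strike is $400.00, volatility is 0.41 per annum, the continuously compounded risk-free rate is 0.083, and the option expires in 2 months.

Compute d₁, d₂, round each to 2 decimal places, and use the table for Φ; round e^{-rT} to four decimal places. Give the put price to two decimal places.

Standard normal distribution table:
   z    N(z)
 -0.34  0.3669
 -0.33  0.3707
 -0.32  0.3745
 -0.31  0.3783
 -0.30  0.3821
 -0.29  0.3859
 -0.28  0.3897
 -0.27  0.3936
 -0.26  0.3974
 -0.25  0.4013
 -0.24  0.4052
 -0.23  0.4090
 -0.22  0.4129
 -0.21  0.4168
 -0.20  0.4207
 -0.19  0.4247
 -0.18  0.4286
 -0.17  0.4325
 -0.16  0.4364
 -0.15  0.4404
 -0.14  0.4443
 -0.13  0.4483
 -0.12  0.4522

σ√T = 0.41 × 0.4082 = 0.1674
d₁ = [ln(410/400) + (0.083 + 0.41²/2)·0.1667] / 0.1674 = [0.0247 + 0.0278] / 0.1674 = 0.3139 → 0.31
d₂ = d₁ − σ√T = 0.3139 − 0.1674 = 0.1465 → 0.15
exp(−rT) = exp(−0.083·0.1667) = 0.9863
N(−d₂) = N(-0.15) = 0.4404;  N(−d₁) = N(-0.31) = 0.3783
P = 400·0.9863·0.4404 − 410·0.3783 = 173.7466 − 155.1030 = 18.6436

$18.64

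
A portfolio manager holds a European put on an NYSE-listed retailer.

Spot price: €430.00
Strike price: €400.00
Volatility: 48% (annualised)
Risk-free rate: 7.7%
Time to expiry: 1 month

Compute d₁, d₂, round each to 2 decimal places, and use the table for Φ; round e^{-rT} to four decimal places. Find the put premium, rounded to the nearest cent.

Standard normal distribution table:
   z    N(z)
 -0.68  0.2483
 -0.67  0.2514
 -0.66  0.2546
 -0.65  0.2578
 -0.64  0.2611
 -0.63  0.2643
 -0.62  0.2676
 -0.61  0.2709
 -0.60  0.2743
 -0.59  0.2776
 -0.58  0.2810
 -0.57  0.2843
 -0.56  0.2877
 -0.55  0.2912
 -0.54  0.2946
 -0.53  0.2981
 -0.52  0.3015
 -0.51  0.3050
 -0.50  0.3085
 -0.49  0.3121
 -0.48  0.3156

€10.34

T = 0.08333;  σ√T = 0.1386
ln(S/K) + (r + σ²/2)T = ln(430/400) + (0.077 + 0.48²/2)·0.08333 = 0.0723 + 0.0160 = 0.0883
d₁ = 0.0883 / 0.1386 = 0.6375 ⇒ 0.64
d₂ = d₁ − σ√T = 0.6375 − 0.1386 = 0.4990 ⇒ 0.50
e^(−rT) = e^(−0.077·0.08333) = 0.9936
N(−d₂) = N(-0.50) = 0.3085;  N(−d₁) = N(-0.64) = 0.2611
P = 400·0.9936·0.3085 − 430·0.2611 = 122.6102 − 112.2730 = 10.3372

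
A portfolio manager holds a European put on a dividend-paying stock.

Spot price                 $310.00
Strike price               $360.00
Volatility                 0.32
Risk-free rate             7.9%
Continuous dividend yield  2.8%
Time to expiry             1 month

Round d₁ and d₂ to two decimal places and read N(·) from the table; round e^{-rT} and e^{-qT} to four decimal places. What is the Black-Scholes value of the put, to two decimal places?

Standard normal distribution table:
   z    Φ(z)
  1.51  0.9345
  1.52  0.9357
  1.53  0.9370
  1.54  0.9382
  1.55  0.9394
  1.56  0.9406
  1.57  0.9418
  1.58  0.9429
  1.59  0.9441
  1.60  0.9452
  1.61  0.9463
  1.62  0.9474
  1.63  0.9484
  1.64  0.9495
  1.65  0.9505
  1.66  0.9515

$49.01

σ√T = 0.32·√0.08333 = 0.0924
d₁ = [ln(310/360) + (0.079 − 0.028 + ½·0.32²)·0.08333] / (σ√T) = (-0.1495 + 0.0085) / 0.0924 = -1.5265 → -1.53
d₂ = -1.5265 − 0.0924 = -1.6189 → -1.62
e^(−qT) = e^(−0.028·0.08333) = 0.9977;  e^(−rT) = e^(−0.079·0.08333) = 0.9934
N(−d₂) = N(1.62) = 0.9474;  N(−d₁) = N(1.53) = 0.9370
P = 360·0.9934·0.9474 − 310·0.9977·0.9370 = 338.8130 − 289.8019 = 49.0111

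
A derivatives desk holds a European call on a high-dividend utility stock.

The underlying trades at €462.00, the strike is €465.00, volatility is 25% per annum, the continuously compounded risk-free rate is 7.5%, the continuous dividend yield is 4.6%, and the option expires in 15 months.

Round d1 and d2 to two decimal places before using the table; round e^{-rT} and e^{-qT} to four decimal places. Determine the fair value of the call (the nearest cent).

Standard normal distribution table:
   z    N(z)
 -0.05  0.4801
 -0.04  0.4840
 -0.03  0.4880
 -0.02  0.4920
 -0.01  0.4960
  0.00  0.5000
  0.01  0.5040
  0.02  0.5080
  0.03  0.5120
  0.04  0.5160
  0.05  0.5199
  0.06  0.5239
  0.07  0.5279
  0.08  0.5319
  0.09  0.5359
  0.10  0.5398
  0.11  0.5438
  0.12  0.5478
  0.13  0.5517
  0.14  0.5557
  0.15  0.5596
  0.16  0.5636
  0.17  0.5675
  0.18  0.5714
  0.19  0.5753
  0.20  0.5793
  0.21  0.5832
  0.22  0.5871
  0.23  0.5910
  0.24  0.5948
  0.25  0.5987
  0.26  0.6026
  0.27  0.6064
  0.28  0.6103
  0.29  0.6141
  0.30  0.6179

T = 1.25;  σ√T = 0.2795
d₁ = [ln(462/465) + (0.075 − 0.046 + 0.25²/2)·1.25] / 0.2795 = [-0.0065 + 0.0753] / 0.2795 = 0.2463 ⇒ 0.25
d₂ = d₁ − σ√T = 0.2463 − 0.2795 = -0.0332 ⇒ -0.03
e^(−qT) = e^(−0.046·1.25) = 0.9441;  e^(−rT) = e^(−0.075·1.25) = 0.9105
C = 462·0.9441·N(0.25) − 465·0.9105·N(-0.03) = 462·0.9441·0.5987 − 465·0.9105·0.4880 = 261.1375 − 206.6107 = 54.5268

€54.53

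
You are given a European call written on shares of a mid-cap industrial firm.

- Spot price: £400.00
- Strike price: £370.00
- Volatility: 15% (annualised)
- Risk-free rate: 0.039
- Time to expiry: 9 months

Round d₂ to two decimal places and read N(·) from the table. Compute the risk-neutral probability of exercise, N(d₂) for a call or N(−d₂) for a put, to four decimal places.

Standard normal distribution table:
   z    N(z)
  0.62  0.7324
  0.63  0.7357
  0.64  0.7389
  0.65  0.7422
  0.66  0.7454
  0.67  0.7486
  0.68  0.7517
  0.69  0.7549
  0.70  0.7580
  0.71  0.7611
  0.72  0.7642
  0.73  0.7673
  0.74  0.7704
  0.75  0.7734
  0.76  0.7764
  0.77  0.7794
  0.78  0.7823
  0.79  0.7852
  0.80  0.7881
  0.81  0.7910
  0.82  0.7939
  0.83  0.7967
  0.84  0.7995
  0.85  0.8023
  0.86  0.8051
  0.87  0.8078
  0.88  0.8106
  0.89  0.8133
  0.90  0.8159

σ√T = 0.15 × 0.8660 = 0.1299
d₁ = [ln(400/370) + (0.039 + ½·0.15²)·0.75] / (σ√T) = (0.0780 + 0.0377) / 0.1299 = 0.8903 ≈ 0.89
d₂ = 0.8903 − 0.1299 = 0.7604 ≈ 0.76
Risk-neutral Pr[S_T > K] = N(d₂) = N(0.76) = 0.7764

0.7764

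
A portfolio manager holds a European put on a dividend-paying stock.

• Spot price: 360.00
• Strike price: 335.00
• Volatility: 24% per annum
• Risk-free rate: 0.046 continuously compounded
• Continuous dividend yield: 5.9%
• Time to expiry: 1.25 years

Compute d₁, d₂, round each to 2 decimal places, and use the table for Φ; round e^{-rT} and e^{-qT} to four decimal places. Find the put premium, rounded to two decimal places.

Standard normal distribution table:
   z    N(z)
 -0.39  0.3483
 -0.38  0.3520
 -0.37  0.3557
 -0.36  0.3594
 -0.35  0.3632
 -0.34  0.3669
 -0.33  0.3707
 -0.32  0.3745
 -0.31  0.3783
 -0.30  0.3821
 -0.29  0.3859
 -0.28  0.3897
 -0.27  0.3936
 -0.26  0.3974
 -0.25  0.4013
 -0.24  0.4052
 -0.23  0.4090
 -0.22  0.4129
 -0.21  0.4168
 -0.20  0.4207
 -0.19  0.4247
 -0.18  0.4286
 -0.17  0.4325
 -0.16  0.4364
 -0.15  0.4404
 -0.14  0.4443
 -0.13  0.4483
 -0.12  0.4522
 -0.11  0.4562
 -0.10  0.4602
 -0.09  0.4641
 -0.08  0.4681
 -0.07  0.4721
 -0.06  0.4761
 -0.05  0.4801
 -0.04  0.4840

σ√T = 0.24·√1.25 = 0.2683
d₁ = [ln(360/335) + (0.046 − 0.059 + ½·0.24²)·1.25] / (σ√T) = (0.0720 + 0.0198) / 0.2683 = 0.3418 ≈ 0.34
d₂ = 0.3418 − 0.2683 = 0.0735 ≈ 0.07
e^(−qT) = e^(−0.059·1.25) = 0.9289;  e^(−rT) = e^(−0.046·1.25) = 0.9441
N(−d₂) = N(-0.07) = 0.4721;  N(−d₁) = N(-0.34) = 0.3669
P = 335·0.9441·0.4721 − 360·0.9289·0.3669 = 149.3127 − 122.6928 = 26.6199

26.62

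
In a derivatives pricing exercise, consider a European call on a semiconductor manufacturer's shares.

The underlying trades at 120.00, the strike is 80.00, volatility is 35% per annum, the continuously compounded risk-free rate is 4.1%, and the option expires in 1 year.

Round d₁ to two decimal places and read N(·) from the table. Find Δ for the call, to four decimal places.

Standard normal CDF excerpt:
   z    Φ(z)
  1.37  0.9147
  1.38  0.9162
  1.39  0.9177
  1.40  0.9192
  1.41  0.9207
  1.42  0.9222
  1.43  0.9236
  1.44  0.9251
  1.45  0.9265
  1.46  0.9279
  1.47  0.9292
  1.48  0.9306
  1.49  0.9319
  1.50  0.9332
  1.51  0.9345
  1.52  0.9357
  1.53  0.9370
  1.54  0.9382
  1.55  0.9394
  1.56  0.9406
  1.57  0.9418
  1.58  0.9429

T = 1;  σ√T = 0.3500
ln(S/K) + (r + σ²/2)T = ln(120/80) + (0.041 + 0.35²/2)·1 = 0.4055 + 0.1022 = 0.5077
d₁ = 0.5077 / 0.3500 = 1.4506 ≈ 1.45
N(d₁) = N(1.45) = 0.9265
Δ_call = N(d₁) = 0.9265

0.9265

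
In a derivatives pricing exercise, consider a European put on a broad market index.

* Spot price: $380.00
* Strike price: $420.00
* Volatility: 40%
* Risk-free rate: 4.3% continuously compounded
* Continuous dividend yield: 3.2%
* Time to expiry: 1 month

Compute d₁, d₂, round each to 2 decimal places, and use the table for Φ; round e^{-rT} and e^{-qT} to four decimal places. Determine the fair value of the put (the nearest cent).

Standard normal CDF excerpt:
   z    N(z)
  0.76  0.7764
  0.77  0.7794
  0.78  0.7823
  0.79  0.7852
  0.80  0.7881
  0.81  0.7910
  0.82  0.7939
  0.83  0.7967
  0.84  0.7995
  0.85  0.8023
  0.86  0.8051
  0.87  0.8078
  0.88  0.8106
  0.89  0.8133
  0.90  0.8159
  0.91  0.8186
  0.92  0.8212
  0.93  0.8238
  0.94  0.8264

σ√T = 0.4·√0.08333 = 0.1155
d₁ = [ln(380/420) + (0.043 − 0.032 + ½·0.4²)·0.08333] / (σ√T) = (-0.1001 + 0.0076) / 0.1155 = -0.8011 → -0.80
d₂ = -0.8011 − 0.1155 = -0.9165 → -0.92
exp(−qT) = exp(−0.032·0.08333) = 0.9973;  exp(−rT) = exp(−0.043·0.08333) = 0.9964
P = 420·0.9964·N(0.92) − 380·0.9973·N(0.80) = 420·0.9964·0.8212 − 380·0.9973·0.7881 = 343.6623 − 298.6694 = 44.9929

$44.99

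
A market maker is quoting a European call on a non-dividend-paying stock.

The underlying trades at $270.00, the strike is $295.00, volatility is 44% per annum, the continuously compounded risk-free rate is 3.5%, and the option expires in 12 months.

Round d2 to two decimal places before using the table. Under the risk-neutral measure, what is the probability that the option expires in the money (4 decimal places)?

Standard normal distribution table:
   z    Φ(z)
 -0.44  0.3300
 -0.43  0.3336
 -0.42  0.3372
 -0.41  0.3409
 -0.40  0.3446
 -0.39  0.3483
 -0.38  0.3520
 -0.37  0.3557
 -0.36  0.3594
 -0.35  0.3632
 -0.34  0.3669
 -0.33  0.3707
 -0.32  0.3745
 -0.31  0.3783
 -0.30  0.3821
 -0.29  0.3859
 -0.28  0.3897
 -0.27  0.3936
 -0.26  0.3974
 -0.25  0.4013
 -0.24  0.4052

0.3669

σ√T = 0.44·√1 = 0.4400
ln(S/K) + (r + σ²/2)T = ln(270/295) + (0.035 + 0.44²/2)·1 = -0.0886 + 0.1318 = 0.0432
d₁ = 0.0432 / 0.4400 = 0.0983 → 0.10
d₂ = d₁ − σ√T = 0.0983 − 0.4400 = -0.3417 → -0.34
Risk-neutral Pr[S_T > K] = N(d₂) = N(-0.34) = 0.3669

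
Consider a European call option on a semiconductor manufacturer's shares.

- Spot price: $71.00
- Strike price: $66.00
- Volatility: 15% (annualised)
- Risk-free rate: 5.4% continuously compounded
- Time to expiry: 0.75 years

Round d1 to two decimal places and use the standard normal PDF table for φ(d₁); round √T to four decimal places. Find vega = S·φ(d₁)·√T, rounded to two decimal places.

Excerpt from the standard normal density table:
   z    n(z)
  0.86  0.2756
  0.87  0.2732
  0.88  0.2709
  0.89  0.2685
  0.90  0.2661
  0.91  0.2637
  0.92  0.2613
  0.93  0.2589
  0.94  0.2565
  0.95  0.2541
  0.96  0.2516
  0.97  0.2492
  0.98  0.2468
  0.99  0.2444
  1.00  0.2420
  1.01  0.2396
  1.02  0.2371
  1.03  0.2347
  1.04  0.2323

σ√T = 0.15·√0.75 = 0.1299
d₁ = [ln(71/66) + (0.054 + ½·0.15²)·0.75] / (σ√T) = (0.0730 + 0.0489) / 0.1299 = 0.9389 ⇒ 0.94
√T = √0.75 = 0.8660
φ(d₁) = φ(0.94) = 0.2565
vega = S·φ(d₁)·√T = 71·0.2565·0.8660 = 15.7712
(The put has the same vega.)

15.77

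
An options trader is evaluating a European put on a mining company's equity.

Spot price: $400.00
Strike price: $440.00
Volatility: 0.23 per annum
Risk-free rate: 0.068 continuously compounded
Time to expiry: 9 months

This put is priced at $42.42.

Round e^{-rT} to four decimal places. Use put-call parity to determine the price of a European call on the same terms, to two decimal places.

$24.29

exp(−rT) = exp(−0.068·0.75) = 0.9503
Put-call parity: C − P = S − K·e^(−rT) = 400 − 440·0.9503 = 400 − 418.1320 = -18.1320
C = P + (C − P) = 42.42 + (-18.1320) = 24.2880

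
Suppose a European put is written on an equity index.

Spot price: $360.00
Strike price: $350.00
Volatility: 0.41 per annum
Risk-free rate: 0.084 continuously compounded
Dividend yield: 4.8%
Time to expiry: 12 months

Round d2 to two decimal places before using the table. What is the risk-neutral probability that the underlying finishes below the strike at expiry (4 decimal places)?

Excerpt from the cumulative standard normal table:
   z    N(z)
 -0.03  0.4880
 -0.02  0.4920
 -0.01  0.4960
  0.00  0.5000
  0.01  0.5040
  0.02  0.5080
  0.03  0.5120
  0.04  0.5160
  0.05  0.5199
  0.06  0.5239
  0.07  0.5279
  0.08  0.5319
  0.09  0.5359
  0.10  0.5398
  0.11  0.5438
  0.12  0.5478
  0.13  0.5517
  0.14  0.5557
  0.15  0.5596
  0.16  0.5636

0.5199

σ√T = 0.41·√1 = 0.4100
d₁ = [ln(360/350) + (0.084 − 0.048 + 0.41²/2)·1] / 0.4100 = [0.0282 + 0.1200] / 0.4100 = 0.3615 which rounds to 0.36
d₂ = d₁ − σ√T = 0.3615 − 0.4100 = -0.0485 which rounds to -0.05
Risk-neutral Pr[S_T < K] = N(−d₂) = N(0.05) = 0.5199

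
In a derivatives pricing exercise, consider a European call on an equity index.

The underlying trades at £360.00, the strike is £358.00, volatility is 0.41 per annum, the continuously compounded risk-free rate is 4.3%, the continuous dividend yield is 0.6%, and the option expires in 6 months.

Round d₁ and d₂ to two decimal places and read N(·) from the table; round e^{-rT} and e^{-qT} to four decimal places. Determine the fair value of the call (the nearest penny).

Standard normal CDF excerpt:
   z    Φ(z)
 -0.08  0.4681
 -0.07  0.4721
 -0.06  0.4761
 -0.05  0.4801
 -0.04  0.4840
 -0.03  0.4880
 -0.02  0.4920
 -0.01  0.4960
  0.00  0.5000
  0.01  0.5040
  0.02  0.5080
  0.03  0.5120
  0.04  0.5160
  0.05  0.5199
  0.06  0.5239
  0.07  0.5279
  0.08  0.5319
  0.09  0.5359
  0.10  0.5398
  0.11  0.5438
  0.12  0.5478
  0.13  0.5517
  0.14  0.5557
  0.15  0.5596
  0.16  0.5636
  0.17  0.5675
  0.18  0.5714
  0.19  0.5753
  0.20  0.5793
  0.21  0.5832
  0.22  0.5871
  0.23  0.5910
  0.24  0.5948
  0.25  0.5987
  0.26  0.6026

£45.31

T = 0.5;  σ√T = 0.2899
d₁ = [ln(360/358) + (0.043 − 0.006 + 0.41²/2)·0.5] / 0.2899 = [0.0056 + 0.0605] / 0.2899 = 0.2280 ⇒ 0.23
d₂ = d₁ − σ√T = 0.2280 − 0.2899 = -0.0619 ⇒ -0.06
e^(−qT) = e^(−0.006·0.5) = 0.9970;  e^(−rT) = e^(−0.043·0.5) = 0.9787
N(d₁) = N(0.23) = 0.5910;  N(d₂) = N(-0.06) = 0.4761
C = 360·0.9970·0.5910 − 358·0.9787·0.4761 = 212.1217 − 166.8133 = 45.3084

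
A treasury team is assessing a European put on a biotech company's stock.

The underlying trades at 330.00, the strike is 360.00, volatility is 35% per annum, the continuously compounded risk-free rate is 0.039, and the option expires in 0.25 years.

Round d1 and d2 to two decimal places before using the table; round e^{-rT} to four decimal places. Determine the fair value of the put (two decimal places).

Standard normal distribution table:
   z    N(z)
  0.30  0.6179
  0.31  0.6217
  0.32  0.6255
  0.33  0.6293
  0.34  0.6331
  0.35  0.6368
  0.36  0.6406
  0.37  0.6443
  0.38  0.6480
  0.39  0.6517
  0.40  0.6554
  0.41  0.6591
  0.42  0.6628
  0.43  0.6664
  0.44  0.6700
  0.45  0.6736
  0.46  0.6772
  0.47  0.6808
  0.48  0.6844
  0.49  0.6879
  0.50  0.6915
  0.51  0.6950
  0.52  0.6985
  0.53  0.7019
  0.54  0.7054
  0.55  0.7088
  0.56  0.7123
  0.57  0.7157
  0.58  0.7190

T = 0.25;  σ√T = 0.1750
d₁ = [ln(330/360) + (0.039 + 0.35²/2)·0.25] / 0.1750 = [-0.0870 + 0.0251] / 0.1750 = -0.3540 → -0.35
d₂ = d₁ − σ√T = -0.3540 − 0.1750 = -0.5290 → -0.53
exp(−rT) = exp(−0.039·0.25) = 0.9903
P = 360·0.9903·N(0.53) − 330·N(0.35) = 360·0.9903·0.7019 − 330·0.6368 = 250.2330 − 210.1440 = 40.0890

40.09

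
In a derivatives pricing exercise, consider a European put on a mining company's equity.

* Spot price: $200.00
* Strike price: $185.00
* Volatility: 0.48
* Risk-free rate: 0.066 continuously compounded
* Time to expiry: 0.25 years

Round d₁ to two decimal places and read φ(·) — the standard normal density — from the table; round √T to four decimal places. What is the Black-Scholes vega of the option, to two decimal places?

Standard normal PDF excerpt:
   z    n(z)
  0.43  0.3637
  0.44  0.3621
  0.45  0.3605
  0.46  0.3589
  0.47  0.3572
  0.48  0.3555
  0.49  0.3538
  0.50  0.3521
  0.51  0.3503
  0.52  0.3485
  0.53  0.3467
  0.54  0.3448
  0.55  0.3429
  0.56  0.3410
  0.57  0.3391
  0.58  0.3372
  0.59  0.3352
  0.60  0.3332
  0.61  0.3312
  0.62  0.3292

35.03

σ√T = 0.48 × 0.5000 = 0.2400
d₁ = [ln(200/185) + (0.066 + 0.48²/2)·0.25] / 0.2400 = [0.0780 + 0.0453] / 0.2400 = 0.5136 which rounds to 0.51
√T = √0.25 = 0.5000
φ(d₁) = φ(0.51) = 0.3503
vega = S·φ(d₁)·√T = 200·0.3503·0.5000 = 35.0300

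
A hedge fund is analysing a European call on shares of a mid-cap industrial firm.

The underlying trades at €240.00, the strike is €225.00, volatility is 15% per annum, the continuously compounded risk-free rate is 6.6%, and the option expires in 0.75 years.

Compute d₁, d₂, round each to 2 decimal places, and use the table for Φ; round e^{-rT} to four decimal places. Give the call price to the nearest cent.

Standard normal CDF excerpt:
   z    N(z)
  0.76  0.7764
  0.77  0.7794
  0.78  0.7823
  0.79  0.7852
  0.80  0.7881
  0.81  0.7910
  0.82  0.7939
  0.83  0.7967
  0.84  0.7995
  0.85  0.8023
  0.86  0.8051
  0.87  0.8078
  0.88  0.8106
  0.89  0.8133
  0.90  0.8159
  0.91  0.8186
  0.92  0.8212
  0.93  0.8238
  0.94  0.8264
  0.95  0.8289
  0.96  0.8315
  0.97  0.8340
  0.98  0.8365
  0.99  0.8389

T = 0.75;  σ√T = 0.1299
d₁ = [ln(240/225) + (0.066 + 0.15²/2)·0.75] / 0.1299 = [0.0645 + 0.0579] / 0.1299 = 0.9428 ≈ 0.94
d₂ = d₁ − σ√T = 0.9428 − 0.1299 = 0.8129 ≈ 0.81
exp(−rT) = exp(−0.066·0.75) = 0.9517
N(d₁) = N(0.94) = 0.8264;  N(d₂) = N(0.81) = 0.7910
C = 240·0.8264 − 225·0.9517·0.7910 = 198.3360 − 169.3788 = 28.9572

€28.96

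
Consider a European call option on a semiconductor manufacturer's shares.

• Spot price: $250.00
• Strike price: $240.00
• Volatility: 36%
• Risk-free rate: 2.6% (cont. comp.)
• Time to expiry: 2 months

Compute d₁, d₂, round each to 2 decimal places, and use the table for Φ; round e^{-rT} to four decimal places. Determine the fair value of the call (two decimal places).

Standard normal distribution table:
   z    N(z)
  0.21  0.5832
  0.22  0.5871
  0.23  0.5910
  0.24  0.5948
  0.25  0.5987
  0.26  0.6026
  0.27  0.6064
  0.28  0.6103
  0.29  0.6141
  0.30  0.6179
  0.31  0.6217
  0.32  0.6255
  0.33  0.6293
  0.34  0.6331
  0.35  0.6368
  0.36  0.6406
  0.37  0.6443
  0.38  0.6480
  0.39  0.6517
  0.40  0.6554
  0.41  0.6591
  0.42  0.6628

σ√T = 0.36·√0.1667 = 0.1470
d₁ = [ln(250/240) + (0.026 + 0.36²/2)·0.1667] / 0.1470 = [0.0408 + 0.0151] / 0.1470 = 0.3807 → 0.38
d₂ = d₁ − σ√T = 0.3807 − 0.1470 = 0.2338 → 0.23
e^(−rT) = e^(−0.026·0.1667) = 0.9957
N(d₁) = N(0.38) = 0.6480;  N(d₂) = N(0.23) = 0.5910
C = 250·0.6480 − 240·0.9957·0.5910 = 162.0000 − 141.2301 = 20.7699

$20.77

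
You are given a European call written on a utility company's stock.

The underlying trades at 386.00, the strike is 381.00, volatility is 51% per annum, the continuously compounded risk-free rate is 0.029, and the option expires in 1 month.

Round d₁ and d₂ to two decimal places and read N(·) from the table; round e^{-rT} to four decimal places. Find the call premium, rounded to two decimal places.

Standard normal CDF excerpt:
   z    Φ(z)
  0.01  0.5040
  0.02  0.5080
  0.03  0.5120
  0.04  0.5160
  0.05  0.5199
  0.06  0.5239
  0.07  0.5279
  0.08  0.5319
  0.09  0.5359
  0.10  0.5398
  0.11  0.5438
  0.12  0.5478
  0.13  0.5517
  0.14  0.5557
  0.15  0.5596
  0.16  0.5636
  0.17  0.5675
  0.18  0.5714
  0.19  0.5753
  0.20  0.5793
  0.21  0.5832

σ√T = 0.51 × 0.2887 = 0.1472
d₁ = [ln(386/381) + (0.029 + ½·0.51²)·0.08333] / (σ√T) = (0.0130 + 0.0133) / 0.1472 = 0.1786 ⇒ 0.18
d₂ = 0.1786 − 0.1472 = 0.0314 ⇒ 0.03
exp(−rT) = exp(−0.029·0.08333) = 0.9976
N(d₁) = N(0.18) = 0.5714;  N(d₂) = N(0.03) = 0.5120
C = 386·0.5714 − 381·0.9976·0.5120 = 220.5604 − 194.6038 = 25.9566

25.96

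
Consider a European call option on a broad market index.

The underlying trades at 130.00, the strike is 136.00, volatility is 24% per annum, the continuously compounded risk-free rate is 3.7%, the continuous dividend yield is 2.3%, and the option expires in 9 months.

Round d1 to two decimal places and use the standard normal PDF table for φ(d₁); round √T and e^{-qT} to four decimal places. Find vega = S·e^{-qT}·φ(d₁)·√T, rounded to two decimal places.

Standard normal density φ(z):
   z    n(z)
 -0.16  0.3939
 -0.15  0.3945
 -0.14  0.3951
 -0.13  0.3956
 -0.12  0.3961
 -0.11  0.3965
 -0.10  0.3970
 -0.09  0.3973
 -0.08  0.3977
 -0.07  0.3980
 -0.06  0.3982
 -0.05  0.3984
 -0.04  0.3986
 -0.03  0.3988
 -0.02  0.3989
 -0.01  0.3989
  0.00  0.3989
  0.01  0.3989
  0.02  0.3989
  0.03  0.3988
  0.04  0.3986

44.06

σ√T = 0.24 × 0.8660 = 0.2078
d₁ = [ln(130/136) + (0.037 − 0.023 + 0.24²/2)·0.75] / 0.2078 = [-0.0451 + 0.0321] / 0.2078 = -0.0626 → -0.06
√T = √0.75 = 0.8660
φ(d₁) = φ(-0.06) = 0.3982
e^(−qT) = e^(−0.023·0.75) = 0.9829
vega = S·e^(−qT)·φ(d₁)·√T = 130·0.9829·0.3982·0.8660 = 44.0628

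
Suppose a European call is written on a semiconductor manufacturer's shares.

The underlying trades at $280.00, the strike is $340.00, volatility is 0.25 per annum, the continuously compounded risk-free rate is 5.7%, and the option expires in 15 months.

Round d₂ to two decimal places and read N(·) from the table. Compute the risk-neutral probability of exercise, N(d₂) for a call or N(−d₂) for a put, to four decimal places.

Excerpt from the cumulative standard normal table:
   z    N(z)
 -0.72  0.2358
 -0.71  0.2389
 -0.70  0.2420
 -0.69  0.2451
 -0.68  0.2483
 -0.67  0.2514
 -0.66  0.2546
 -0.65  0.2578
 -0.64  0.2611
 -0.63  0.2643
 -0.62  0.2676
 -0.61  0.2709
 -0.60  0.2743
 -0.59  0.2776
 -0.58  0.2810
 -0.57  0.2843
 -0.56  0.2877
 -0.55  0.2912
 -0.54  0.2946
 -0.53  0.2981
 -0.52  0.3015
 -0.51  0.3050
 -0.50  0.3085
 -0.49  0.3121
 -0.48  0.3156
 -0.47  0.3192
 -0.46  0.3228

σ√T = 0.25 × 1.1180 = 0.2795
d₁ = [ln(280/340) + (0.057 + 0.25²/2)·1.25] / 0.2795 = [-0.1942 + 0.1103] / 0.2795 = -0.3000 ⇒ -0.30
d₂ = d₁ − σ√T = -0.3000 − 0.2795 = -0.5795 ⇒ -0.58
Risk-neutral Pr[S_T > K] = N(d₂) = N(-0.58) = 0.2810

0.2810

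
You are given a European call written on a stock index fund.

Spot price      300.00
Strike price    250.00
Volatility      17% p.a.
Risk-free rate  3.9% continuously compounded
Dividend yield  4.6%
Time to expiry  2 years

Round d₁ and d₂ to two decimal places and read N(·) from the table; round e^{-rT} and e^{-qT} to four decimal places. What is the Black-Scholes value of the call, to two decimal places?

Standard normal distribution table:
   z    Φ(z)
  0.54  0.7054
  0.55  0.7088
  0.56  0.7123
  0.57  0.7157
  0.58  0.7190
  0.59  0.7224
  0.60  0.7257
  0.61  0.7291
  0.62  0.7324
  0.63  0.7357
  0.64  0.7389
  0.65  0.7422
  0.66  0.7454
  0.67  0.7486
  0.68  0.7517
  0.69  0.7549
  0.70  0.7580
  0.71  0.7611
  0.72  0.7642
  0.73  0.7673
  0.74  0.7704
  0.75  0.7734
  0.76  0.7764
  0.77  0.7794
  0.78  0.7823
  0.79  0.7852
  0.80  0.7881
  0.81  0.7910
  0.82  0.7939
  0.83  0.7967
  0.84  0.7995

σ√T = 0.17 × 1.4142 = 0.2404
d₁ = [ln(300/250) + (0.039 − 0.046 + 0.17²/2)·2] / 0.2404 = [0.1823 + 0.0149] / 0.2404 = 0.8203 which rounds to 0.82
d₂ = d₁ − σ√T = 0.8203 − 0.2404 = 0.5799 which rounds to 0.58
exp(−qT) = exp(−0.046·2) = 0.9121;  exp(−rT) = exp(−0.039·2) = 0.9250
N(d₁) = N(0.82) = 0.7939;  N(d₂) = N(0.58) = 0.7190
C = 300·0.9121·0.7939 − 250·0.9250·0.7190 = 217.2349 − 166.2687 = 50.9661

50.97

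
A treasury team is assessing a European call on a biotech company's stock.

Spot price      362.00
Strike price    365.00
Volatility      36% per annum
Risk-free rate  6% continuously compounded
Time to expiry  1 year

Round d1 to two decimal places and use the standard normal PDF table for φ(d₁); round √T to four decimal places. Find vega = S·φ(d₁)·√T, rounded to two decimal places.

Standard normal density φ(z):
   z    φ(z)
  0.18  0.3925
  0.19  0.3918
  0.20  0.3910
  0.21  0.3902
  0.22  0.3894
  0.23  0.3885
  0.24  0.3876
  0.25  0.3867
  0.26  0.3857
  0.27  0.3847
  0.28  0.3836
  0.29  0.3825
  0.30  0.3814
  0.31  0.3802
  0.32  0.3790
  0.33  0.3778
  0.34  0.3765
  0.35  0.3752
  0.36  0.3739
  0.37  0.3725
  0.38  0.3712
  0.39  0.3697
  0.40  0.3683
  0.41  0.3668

σ√T = 0.36·√1 = 0.3600
d₁ = [ln(362/365) + (0.06 + 0.36²/2)·1] / 0.3600 = [-0.0083 + 0.1248] / 0.3600 = 0.3237 → 0.32
√T = √1 = 1.0000
φ(d₁) = φ(0.32) = 0.3790
vega = S·φ(d₁)·√T = 362·0.3790·1.0000 = 137.1980

137.20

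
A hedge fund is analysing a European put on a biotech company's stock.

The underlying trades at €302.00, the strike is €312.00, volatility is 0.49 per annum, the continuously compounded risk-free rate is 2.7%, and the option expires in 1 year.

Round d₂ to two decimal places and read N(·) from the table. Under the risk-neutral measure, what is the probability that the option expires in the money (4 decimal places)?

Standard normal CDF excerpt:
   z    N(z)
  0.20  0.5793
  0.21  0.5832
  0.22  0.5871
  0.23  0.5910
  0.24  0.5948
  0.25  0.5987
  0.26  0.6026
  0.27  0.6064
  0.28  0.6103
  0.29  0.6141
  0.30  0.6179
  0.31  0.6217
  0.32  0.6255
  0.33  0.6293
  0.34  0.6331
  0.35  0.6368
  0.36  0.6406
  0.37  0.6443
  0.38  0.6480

0.6026

σ√T = 0.49·√1 = 0.4900
d₁ = [ln(302/312) + (0.027 + 0.49²/2)·1] / 0.4900 = [-0.0326 + 0.1470] / 0.4900 = 0.2336 ⇒ 0.23
d₂ = d₁ − σ√T = 0.2336 − 0.4900 = -0.2564 ⇒ -0.26
Risk-neutral Pr[S_T < K] = N(−d₂) = N(0.26) = 0.6026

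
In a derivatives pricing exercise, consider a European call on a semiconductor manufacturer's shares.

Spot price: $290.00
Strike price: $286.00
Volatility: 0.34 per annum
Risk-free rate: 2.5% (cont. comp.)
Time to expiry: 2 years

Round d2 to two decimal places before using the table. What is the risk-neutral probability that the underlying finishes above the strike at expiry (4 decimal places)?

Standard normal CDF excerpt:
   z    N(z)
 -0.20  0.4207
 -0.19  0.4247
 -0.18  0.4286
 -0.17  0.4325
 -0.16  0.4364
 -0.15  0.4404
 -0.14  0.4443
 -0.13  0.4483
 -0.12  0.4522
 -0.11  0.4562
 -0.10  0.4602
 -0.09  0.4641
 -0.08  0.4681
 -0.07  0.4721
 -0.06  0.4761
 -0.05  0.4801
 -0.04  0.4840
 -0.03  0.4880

0.4562

σ√T = 0.34 × 1.4142 = 0.4808
d₁ = [ln(290/286) + (0.025 + 0.34²/2)·2] / 0.4808 = [0.0139 + 0.1656] / 0.4808 = 0.3733 → 0.37
d₂ = d₁ − σ√T = 0.3733 − 0.4808 = -0.1075 → -0.11
Pr(exercise) under Q = N(d₂) = 0.4562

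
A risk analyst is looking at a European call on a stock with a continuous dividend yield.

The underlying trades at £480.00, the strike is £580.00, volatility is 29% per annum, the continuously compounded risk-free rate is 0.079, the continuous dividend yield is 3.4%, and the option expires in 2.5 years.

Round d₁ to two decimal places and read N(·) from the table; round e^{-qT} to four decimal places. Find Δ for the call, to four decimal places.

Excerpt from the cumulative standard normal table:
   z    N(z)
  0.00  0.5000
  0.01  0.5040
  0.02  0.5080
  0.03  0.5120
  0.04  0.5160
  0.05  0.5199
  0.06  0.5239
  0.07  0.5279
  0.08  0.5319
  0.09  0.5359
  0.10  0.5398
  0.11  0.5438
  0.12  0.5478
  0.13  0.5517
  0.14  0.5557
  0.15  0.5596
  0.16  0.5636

0.4812

σ√T = 0.29 × 1.5811 = 0.4585
d₁ = [ln(480/580) + (0.079 − 0.034 + ½·0.29²)·2.5] / (σ√T) = (-0.1892 + 0.2176) / 0.4585 = 0.0619 → 0.06
N(d₁) = N(0.06) = 0.5239
Δ_call = e^(−qT)·N(d₁) = 0.9185·0.5239 = 0.4812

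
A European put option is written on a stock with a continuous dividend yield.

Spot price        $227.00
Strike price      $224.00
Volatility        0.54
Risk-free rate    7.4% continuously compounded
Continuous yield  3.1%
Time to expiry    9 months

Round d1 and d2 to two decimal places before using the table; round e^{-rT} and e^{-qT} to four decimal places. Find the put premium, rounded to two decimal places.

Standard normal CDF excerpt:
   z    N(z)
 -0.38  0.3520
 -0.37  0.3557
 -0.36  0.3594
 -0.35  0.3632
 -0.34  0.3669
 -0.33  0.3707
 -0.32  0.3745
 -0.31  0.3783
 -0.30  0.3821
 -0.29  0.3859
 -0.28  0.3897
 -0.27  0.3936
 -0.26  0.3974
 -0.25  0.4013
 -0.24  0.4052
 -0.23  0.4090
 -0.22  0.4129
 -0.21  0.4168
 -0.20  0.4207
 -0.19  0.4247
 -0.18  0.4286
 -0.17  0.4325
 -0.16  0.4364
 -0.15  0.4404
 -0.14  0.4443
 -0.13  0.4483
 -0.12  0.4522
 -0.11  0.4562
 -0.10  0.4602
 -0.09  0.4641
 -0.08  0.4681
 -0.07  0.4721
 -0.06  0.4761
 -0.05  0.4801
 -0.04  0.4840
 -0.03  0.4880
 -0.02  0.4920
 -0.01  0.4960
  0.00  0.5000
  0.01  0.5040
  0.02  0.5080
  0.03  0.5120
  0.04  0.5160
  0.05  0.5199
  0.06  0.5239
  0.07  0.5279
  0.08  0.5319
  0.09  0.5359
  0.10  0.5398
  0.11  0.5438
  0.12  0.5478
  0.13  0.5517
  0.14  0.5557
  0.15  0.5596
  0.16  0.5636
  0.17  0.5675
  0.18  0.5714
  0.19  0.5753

T = 0.75;  σ√T = 0.4677
d₁ = [ln(227/224) + (0.074 − 0.031 + 0.54²/2)·0.75] / 0.4677 = [0.0133 + 0.1416] / 0.4677 = 0.3312 ≈ 0.33
d₂ = d₁ − σ√T = 0.3312 − 0.4677 = -0.1364 ≈ -0.14
e^(−qT) = e^(−0.031·0.75) = 0.9770;  e^(−rT) = e^(−0.074·0.75) = 0.9460
N(−d₂) = N(0.14) = 0.5557;  N(−d₁) = N(-0.33) = 0.3707
P = 224·0.9460·0.5557 − 227·0.9770·0.3707 = 117.7551 − 82.2135 = 35.5416

$35.54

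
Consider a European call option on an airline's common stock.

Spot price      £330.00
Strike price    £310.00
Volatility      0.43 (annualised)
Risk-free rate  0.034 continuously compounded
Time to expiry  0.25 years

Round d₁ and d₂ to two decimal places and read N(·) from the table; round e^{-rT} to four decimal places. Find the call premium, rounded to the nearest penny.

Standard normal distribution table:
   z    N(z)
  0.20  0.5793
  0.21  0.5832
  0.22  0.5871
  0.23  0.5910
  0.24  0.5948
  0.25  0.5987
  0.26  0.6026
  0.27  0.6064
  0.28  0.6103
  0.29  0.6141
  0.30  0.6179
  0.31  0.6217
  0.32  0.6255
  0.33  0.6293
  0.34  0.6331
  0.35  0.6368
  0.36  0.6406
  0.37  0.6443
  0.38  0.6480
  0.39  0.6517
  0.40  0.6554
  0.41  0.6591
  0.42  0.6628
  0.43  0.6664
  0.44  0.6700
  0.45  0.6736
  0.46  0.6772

σ√T = 0.43 × 0.5000 = 0.2150
d₁ = [ln(330/310) + (0.034 + 0.43²/2)·0.25] / 0.2150 = [0.0625 + 0.0316] / 0.2150 = 0.4378 ⇒ 0.44
d₂ = d₁ − σ√T = 0.4378 − 0.2150 = 0.2228 ⇒ 0.22
exp(−rT) = exp(−0.034·0.25) = 0.9915
C = 330·N(0.44) − 310·0.9915·N(0.22) = 330·0.6700 − 310·0.9915·0.5871 = 221.1000 − 180.4540 = 40.6460

£40.65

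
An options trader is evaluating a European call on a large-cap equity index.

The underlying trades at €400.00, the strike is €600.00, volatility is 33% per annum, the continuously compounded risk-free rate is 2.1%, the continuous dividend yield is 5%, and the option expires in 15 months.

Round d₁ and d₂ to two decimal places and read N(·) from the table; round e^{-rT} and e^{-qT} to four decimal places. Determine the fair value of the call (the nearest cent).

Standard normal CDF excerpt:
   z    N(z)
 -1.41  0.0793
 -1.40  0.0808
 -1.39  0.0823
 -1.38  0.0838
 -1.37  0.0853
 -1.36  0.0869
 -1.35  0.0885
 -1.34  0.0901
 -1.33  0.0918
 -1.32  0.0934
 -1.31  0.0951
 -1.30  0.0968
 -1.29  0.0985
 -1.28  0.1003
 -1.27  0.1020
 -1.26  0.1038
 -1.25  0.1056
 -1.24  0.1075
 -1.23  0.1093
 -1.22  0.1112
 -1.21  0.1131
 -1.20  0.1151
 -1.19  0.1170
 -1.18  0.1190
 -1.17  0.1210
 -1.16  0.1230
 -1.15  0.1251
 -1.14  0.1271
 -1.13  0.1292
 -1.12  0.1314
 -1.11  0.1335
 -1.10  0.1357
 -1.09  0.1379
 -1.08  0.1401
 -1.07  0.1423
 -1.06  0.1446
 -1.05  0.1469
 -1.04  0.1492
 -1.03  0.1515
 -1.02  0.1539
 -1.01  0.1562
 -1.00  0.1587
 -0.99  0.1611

€9.72

T = 1.25;  σ√T = 0.3690
d₁ = [ln(400/600) + (0.021 − 0.05 + 0.33²/2)·1.25] / 0.3690 = [-0.4055 + 0.0318] / 0.3690 = -1.0127 ≈ -1.01
d₂ = d₁ − σ√T = -1.0127 − 0.3690 = -1.3817 ≈ -1.38
e^(−qT) = e^(−0.05·1.25) = 0.9394;  e^(−rT) = e^(−0.021·1.25) = 0.9741
C = 400·0.9394·N(-1.01) − 600·0.9741·N(-1.38) = 400·0.9394·0.1562 − 600·0.9741·0.0838 = 58.6937 − 48.9777 = 9.7160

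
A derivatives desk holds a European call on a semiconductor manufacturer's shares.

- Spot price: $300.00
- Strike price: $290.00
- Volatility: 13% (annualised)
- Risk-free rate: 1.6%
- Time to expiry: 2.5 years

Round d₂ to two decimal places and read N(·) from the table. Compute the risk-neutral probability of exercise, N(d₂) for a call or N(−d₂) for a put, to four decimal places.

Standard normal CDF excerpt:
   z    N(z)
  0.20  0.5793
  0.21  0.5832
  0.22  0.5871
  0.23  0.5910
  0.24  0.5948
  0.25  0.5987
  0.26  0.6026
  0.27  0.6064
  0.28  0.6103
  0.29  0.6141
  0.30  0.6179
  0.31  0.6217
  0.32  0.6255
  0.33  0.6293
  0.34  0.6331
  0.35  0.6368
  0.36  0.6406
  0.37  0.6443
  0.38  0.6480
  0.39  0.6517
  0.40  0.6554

T = 2.5;  σ√T = 0.2055
d₁ = [ln(300/290) + (0.016 + ½·0.13²)·2.5] / (σ√T) = (0.0339 + 0.0611) / 0.2055 = 0.4623 ≈ 0.46
d₂ = 0.4623 − 0.2055 = 0.2568 ≈ 0.26
Risk-neutral Pr[S_T > K] = N(d₂) = N(0.26) = 0.6026

0.6026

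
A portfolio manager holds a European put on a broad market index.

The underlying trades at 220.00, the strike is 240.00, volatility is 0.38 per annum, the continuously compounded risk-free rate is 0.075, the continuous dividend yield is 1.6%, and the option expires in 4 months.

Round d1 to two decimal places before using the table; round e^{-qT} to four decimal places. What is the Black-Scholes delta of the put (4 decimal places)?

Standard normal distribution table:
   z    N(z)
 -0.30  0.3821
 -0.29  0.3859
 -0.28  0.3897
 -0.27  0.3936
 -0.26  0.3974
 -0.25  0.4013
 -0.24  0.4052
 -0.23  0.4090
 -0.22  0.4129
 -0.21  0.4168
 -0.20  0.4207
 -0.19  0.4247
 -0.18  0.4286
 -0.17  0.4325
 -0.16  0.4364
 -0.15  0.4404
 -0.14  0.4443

-0.5762

T = 0.3333;  σ√T = 0.2194
d₁ = [ln(220/240) + (0.075 − 0.016 + 0.38²/2)·0.3333] / 0.2194 = [-0.0870 + 0.0437] / 0.2194 = -0.1973 ⇒ -0.20
N(d₁) = N(-0.20) = 0.4207
Δ_put = e^(−qT)·(N(d₁) − 1) = 0.9947·(0.4207 − 1) = -0.5762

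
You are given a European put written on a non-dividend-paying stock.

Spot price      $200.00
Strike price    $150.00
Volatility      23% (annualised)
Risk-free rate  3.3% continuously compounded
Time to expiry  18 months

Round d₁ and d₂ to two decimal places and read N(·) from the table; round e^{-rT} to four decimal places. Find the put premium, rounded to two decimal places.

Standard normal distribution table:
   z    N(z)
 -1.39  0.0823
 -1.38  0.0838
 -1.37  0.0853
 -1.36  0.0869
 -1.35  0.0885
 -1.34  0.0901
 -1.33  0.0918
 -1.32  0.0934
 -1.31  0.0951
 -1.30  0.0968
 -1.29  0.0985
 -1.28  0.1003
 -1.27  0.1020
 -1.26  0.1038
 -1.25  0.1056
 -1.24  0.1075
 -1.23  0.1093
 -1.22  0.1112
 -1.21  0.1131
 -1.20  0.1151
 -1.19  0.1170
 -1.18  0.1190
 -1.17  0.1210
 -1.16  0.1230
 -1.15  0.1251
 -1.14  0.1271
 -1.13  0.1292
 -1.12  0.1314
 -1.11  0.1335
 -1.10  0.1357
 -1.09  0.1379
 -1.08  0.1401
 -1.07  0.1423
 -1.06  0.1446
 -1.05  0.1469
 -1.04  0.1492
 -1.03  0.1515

T = 1.5;  σ√T = 0.2817
d₁ = [ln(200/150) + (0.033 + 0.23²/2)·1.5] / 0.2817 = [0.2877 + 0.0892] / 0.2817 = 1.3378 ≈ 1.34
d₂ = d₁ − σ√T = 1.3378 − 0.2817 = 1.0561 ≈ 1.06
exp(−rT) = exp(−0.033·1.5) = 0.9517
N(−d₂) = N(-1.06) = 0.1446;  N(−d₁) = N(-1.34) = 0.0901
P = 150·0.9517·0.1446 − 200·0.0901 = 20.6424 − 18.0200 = 2.6224

$2.62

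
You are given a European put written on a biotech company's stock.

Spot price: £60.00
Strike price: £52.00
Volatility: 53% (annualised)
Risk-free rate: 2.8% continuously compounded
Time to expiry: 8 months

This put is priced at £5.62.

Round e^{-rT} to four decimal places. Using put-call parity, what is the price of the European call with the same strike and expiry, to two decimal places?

£14.58

e^(−rT) = e^(−0.028·0.6667) = 0.9815
Put-call parity: C − P = S − K·e^(−rT) = 60 − 52·0.9815 = 60 − 51.0380 = 8.9620
C = P + (C − P) = 5.62 + (8.9620) = 14.5820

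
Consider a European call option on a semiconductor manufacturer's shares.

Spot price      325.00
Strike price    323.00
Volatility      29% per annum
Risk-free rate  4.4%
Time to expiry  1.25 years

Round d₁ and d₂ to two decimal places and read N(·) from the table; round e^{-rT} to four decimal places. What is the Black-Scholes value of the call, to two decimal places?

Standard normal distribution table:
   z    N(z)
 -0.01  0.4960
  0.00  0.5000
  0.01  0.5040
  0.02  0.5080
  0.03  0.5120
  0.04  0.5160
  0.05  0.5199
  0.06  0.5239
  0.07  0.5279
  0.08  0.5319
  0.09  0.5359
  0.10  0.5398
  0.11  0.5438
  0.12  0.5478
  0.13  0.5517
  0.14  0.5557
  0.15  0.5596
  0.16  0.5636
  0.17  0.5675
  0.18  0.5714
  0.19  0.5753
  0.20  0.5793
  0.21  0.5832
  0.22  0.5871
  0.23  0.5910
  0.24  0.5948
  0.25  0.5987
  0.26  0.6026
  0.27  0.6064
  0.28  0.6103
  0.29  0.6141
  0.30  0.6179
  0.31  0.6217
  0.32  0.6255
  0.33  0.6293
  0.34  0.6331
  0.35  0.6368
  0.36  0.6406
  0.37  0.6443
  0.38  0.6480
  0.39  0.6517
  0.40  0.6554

σ√T = 0.29·√1.25 = 0.3242
d₁ = [ln(325/323) + (0.044 + 0.29²/2)·1.25] / 0.3242 = [0.0062 + 0.1076] / 0.3242 = 0.3508 ≈ 0.35
d₂ = d₁ − σ√T = 0.3508 − 0.3242 = 0.0266 ≈ 0.03
exp(−rT) = exp(−0.044·1.25) = 0.9465
C = 325·N(0.35) − 323·0.9465·N(0.03) = 325·0.6368 − 323·0.9465·0.5120 = 206.9600 − 156.5284 = 50.4316

50.43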